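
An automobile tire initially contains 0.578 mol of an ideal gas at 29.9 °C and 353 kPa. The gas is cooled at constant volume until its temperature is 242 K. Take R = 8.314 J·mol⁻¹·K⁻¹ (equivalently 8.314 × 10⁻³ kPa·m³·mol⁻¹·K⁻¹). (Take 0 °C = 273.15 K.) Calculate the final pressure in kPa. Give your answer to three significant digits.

P₂ ≈ 282 kPa

Convert: T₁ = 303.0 K.
From PV = nRT: V₁ = nRT₁/P₁ = 0.004126 m³.
Isochoric, so P/T is constant: V₂ = V₁; P₂ = P₁·(T₂/T₁) = 281.9 kPa.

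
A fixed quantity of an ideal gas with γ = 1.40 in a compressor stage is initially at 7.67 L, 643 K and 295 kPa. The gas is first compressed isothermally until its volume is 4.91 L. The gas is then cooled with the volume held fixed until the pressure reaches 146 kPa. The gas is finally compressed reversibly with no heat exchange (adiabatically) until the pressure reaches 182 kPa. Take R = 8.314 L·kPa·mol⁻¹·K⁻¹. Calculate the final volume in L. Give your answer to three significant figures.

V₄ ≈ 4.19 L

T constant ⇒ Boyle's law P V = const: T₂ = T₁; P₂ = P₁·(V₁/V₂) = 460.8 kPa.
Isochoric, so P/T is constant: V₃ = V₂; T₃ = T₂·(P₃/P₂) = 203.7 K.
Adiabatic (γ = 1.40), T V^(γ−1) and P V^γ constant: T₄ = T₃·(P₄/P₃)^((γ−1)/γ) = 217.0 K; V₄ = V₃·(P₃/P₄)^(1/γ) = 4.195 L.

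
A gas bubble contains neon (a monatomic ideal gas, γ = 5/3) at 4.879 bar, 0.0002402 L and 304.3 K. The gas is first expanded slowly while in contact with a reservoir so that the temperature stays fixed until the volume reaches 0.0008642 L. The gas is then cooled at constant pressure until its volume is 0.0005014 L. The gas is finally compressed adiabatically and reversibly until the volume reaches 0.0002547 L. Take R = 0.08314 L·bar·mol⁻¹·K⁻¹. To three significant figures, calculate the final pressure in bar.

T constant ⇒ Boyle's law P V = const: T₂ = T₁; P₂ = P₁·(V₁/V₂) = 1.356 bar.
P constant ⇒ V ∝ T: P₃ = P₂; T₃ = T₂·(V₃/V₂) = 176.6 K.
Adiabatic (γ = 5/3), T V^(γ−1) and P V^γ constant: T₄ = T₃·(V₃/V₄)^(γ−1) = 277.3 K; P₄ = P₃·(V₃/V₄)^γ = 4.193 bar.

P₄ ≈ 4.19 bar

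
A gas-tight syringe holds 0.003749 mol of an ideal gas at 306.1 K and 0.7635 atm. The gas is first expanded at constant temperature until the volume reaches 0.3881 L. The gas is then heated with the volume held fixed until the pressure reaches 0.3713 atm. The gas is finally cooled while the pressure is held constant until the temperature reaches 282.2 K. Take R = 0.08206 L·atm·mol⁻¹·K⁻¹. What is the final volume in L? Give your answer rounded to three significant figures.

V₄ ≈ 0.234 L

From PV = nRT: V₁ = nRT₁/P₁ = 0.1233 L.
Isothermal, so P V is constant: T₂ = T₁; P₂ = P₁·(V₁/V₂) = 0.2426 atm.
Isochoric, so P/T is constant: V₃ = V₂; T₃ = T₂·(P₃/P₂) = 468.4 K.
Isobaric, so V/T is constant: P₄ = P₃; V₄ = V₃·(T₄/T₃) = 0.2338 L.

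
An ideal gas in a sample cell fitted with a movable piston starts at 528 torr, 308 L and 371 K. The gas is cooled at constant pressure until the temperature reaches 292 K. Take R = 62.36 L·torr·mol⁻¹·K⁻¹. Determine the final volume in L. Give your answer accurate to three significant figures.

V₂ ≈ 242 L

P constant ⇒ V ∝ T: P₂ = P₁; V₂ = V₁·(T₂/T₁) = 242.4 L.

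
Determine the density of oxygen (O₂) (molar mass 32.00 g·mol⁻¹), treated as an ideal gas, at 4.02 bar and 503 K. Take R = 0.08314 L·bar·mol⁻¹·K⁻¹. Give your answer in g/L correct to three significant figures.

ρ = PM/(RT) = (4.02 × 32.00) / (0.08314 × 503.0)

ρ ≈ 3.08 g/L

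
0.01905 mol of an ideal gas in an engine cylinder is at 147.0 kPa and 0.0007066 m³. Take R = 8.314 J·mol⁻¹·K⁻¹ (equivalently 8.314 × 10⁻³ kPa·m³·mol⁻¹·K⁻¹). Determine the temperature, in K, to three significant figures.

T ≈ 656 K

PV = nRT ⇒ T = PV/(nR) = (147.0 × 0.0007066) / (0.01905 × 8.314 × 10⁻³)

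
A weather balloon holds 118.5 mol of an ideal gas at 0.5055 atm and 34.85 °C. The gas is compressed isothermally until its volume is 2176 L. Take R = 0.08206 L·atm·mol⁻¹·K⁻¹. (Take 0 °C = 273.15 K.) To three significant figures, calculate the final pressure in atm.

Convert: T₁ = 308.0 K.
From PV = nRT: V₁ = nRT₁/P₁ = 5925 L.
Isothermal, so P V is constant: T₂ = T₁; P₂ = P₁·(V₁/V₂) = 1.376 atm.

P₂ ≈ 1.38 atm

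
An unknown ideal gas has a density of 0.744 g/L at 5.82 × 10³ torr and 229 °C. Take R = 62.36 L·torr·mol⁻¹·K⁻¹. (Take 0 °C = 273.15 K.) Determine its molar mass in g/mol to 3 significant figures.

M ≈ 4.00 g/mol

ρ = PM/(RT) ⇒ M = ρRT/P = (0.744 × 62.36 × 502.1) / 5.82e+03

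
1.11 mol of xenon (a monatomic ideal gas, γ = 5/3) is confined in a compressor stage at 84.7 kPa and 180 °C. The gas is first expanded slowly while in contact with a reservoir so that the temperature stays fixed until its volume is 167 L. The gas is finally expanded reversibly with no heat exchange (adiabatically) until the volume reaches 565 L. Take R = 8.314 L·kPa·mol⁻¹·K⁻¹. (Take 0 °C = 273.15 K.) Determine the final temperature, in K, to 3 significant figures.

T₃ ≈ 201 K

Convert: T₁ = 453.1 K.
From PV = nRT: V₁ = nRT₁/P₁ = 49.37 L.
T constant ⇒ Boyle's law P V = const: T₂ = T₁; P₂ = P₁·(V₁/V₂) = 25.04 kPa.
Reversible adiabatic, γ = 5/3: T₃ = T₂·(V₂/V₃)^(γ−1) = 201.1 K; P₃ = P₂·(V₂/V₃)^γ = 3.284 kPa.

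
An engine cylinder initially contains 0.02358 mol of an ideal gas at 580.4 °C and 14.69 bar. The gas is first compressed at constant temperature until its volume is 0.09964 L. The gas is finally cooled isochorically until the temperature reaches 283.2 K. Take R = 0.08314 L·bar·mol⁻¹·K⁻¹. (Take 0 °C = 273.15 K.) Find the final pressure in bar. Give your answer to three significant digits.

P₃ ≈ 5.57 bar

Convert: T₁ = 853.5 K.
From PV = nRT: V₁ = nRT₁/P₁ = 0.1139 L.
Isothermal, so P V is constant: T₂ = T₁; P₂ = P₁·(V₁/V₂) = 16.79 bar.
V constant ⇒ P ∝ T: V₃ = V₂; P₃ = P₂·(T₃/T₂) = 5.572 bar.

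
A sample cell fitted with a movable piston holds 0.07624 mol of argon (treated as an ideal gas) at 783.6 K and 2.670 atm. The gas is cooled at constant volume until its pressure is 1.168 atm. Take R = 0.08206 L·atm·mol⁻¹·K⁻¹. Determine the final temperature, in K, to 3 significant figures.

T₂ ≈ 343 K

From PV = nRT: V₁ = nRT₁/P₁ = 1.836 L.
V constant ⇒ P ∝ T: V₂ = V₁; T₂ = T₁·(P₂/P₁) = 342.8 K.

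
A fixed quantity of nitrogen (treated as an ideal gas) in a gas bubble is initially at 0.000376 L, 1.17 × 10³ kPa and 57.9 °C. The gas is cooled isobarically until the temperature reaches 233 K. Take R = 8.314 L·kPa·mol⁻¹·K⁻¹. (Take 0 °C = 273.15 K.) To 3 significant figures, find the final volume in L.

Convert: T₁ = 331.0 K.
P constant ⇒ V ∝ T: P₂ = P₁; V₂ = V₁·(T₂/T₁) = 0.0002646 L.

V₂ ≈ 0.000265 L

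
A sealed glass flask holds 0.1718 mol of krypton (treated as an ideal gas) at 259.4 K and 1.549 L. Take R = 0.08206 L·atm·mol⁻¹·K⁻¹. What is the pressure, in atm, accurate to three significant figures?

P ≈ 2.36 atm

PV = nRT ⇒ P = nRT/V = (0.1718 × 0.08206 × 259.4) / 1.549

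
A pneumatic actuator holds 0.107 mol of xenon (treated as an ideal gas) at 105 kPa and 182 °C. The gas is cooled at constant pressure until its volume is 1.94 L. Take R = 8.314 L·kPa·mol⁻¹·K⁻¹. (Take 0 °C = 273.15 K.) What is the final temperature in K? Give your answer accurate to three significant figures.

Convert: T₁ = 455.1 K.
From PV = nRT: V₁ = nRT₁/P₁ = 3.856 L.
P constant ⇒ V ∝ T: P₂ = P₁; T₂ = T₁·(V₂/V₁) = 229.0 K.

T₂ ≈ 229 K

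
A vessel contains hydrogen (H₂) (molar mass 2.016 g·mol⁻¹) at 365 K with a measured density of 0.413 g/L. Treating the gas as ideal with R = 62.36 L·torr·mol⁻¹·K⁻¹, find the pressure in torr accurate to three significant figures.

ρ = PM/(RT) ⇒ P = ρRT/M = (0.413 × 62.36 × 365.0) / 2.016

P ≈ 4.66e+03 torr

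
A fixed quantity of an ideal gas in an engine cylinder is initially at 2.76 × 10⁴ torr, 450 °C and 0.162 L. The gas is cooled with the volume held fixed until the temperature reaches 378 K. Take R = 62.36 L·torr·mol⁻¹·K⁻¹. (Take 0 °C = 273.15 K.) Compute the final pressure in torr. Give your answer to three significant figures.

P₂ ≈ 1.44e+04 torr

Convert: T₁ = 723.1 K.
V constant ⇒ P ∝ T: V₂ = V₁; P₂ = P₁·(T₂/T₁) = 1.443e+04 torr.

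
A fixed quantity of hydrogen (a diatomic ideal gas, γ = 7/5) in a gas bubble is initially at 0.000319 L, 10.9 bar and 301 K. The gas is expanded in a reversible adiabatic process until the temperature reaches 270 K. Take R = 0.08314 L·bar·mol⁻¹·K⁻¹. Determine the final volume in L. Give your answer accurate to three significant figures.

V₂ ≈ 0.000419 L

Adiabatic (γ = 7/5), T V^(γ−1) and P V^γ constant: P₂ = P₁·(T₂/T₁)^(γ/(γ−1)) = 7.451 bar; V₂ = V₁·(T₁/T₂)^(1/(γ−1)) = 0.0004186 L.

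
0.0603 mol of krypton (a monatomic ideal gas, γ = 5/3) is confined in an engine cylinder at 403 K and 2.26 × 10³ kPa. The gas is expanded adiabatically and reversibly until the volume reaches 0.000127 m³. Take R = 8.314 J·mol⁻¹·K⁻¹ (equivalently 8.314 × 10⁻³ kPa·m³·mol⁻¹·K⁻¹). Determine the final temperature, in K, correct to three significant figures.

T₂ ≈ 319 K

From PV = nRT: V₁ = nRT₁/P₁ = 8.940e-05 m³.
Reversible adiabatic, γ = 5/3: T₂ = T₁·(V₁/V₂)^(γ−1) = 318.9 K; P₂ = P₁·(V₁/V₂)^γ = 1259 kPa.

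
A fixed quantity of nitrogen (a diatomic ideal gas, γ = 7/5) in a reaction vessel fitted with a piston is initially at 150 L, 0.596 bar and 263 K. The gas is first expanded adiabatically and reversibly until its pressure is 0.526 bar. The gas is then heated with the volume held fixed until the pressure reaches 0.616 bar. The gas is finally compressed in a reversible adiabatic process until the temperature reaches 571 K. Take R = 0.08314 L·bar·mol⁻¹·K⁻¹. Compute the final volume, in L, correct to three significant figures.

V₄ ≈ 32.1 L

Reversible adiabatic, γ = 7/5: T₂ = T₁·(P₂/P₁)^((γ−1)/γ) = 253.8 K; V₂ = V₁·(P₁/P₂)^(1/γ) = 164.0 L.
V constant ⇒ P ∝ T: V₃ = V₂; T₃ = T₂·(P₃/P₂) = 297.2 K.
Reversible adiabatic, γ = 7/5: P₄ = P₃·(T₄/T₃)^(γ/(γ−1)) = 6.055 bar; V₄ = V₃·(T₃/T₄)^(1/(γ−1)) = 32.05 L.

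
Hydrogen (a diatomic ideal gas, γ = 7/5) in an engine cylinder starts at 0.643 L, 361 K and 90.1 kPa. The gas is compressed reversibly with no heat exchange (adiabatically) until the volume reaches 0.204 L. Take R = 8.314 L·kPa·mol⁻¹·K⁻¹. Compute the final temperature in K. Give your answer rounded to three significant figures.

Adiabatic (γ = 7/5), T V^(γ−1) and P V^γ constant: T₂ = T₁·(V₁/V₂)^(γ−1) = 571.4 K; P₂ = P₁·(V₁/V₂)^γ = 449.5 kPa.

T₂ ≈ 571 K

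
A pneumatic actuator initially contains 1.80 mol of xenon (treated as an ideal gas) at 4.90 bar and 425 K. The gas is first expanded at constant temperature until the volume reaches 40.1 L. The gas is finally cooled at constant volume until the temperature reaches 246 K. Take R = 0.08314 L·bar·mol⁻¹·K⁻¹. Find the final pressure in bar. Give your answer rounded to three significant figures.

From PV = nRT: V₁ = nRT₁/P₁ = 12.98 L.
T constant ⇒ Boyle's law P V = const: T₂ = T₁; P₂ = P₁·(V₁/V₂) = 1.586 bar.
Isochoric, so P/T is constant: V₃ = V₂; P₃ = P₂·(T₃/T₂) = 0.9181 bar.

P₃ ≈ 0.918 bar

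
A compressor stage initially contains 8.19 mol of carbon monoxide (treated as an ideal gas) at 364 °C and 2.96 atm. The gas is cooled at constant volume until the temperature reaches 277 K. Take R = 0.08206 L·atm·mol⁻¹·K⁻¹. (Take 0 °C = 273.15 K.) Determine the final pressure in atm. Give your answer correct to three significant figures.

P₂ ≈ 1.29 atm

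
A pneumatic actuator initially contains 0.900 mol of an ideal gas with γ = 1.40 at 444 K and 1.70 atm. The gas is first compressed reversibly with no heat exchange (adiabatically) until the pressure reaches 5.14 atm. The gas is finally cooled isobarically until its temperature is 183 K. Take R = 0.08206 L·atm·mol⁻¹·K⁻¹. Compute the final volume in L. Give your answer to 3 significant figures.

V₃ ≈ 2.63 L

From PV = nRT: V₁ = nRT₁/P₁ = 19.29 L.
Reversible adiabatic, γ = 1.40: T₂ = T₁·(P₂/P₁)^((γ−1)/γ) = 609.1 K; V₂ = V₁·(P₁/P₂)^(1/γ) = 8.752 L.
P constant ⇒ V ∝ T: P₃ = P₂; V₃ = V₂·(T₃/T₂) = 2.629 L.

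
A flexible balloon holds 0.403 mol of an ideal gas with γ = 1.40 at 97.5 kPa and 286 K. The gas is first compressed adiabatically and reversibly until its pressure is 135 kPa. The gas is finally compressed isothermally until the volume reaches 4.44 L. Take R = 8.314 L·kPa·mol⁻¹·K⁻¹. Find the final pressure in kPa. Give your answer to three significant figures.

From PV = nRT: V₁ = nRT₁/P₁ = 9.828 L.
Reversible adiabatic, γ = 1.40: T₂ = T₁·(P₂/P₁)^((γ−1)/γ) = 313.9 K; V₂ = V₁·(P₁/P₂)^(1/γ) = 7.790 L.
T constant ⇒ Boyle's law P V = const: T₃ = T₂; P₃ = P₂·(V₂/V₃) = 236.9 kPa.

P₃ ≈ 237 kPa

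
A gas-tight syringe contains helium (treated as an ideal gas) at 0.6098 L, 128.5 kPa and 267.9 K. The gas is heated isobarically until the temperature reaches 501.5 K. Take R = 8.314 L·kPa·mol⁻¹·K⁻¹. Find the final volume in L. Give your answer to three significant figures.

V₂ ≈ 1.14 L

P constant ⇒ V ∝ T: P₂ = P₁; V₂ = V₁·(T₂/T₁) = 1.142 L.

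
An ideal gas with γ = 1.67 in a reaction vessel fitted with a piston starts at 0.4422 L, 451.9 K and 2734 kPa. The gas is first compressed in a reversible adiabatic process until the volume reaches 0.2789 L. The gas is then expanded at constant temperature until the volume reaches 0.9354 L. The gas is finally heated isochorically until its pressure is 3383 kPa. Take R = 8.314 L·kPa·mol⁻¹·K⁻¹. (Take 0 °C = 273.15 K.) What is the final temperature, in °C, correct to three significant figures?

Reversible adiabatic, γ = 1.67: T₂ = T₁·(V₁/V₂)^(γ−1) = 615.4 K; P₂ = P₁·(V₁/V₂)^γ = 5903 kPa.
Isothermal, so P V is constant: T₃ = T₂; P₃ = P₂·(V₂/V₃) = 1760 kPa.
Isochoric, so P/T is constant: V₄ = V₃; T₄ = T₃·(P₄/P₃) = 1183 K.

T₄ ≈ 910 °C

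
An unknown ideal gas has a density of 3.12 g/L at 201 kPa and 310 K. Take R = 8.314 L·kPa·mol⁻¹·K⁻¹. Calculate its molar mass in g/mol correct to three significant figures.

M ≈ 40.0 g/mol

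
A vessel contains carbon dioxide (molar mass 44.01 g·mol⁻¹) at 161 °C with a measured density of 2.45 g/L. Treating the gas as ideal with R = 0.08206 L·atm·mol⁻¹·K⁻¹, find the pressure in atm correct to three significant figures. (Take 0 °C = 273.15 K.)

P ≈ 1.98 atm

ρ = PM/(RT) ⇒ P = ρRT/M = (2.45 × 0.08206 × 434.1) / 44.01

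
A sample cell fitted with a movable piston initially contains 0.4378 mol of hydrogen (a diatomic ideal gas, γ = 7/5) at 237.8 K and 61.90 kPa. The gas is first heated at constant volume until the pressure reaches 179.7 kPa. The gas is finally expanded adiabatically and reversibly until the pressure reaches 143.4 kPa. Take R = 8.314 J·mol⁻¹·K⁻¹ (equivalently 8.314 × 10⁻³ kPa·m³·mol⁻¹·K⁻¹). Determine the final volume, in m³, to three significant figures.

From PV = nRT: V₁ = nRT₁/P₁ = 0.01398 m³.
Isochoric, so P/T is constant: V₂ = V₁; T₂ = T₁·(P₂/P₁) = 690.3 K.
Reversible adiabatic, γ = 7/5: T₃ = T₂·(P₃/P₂)^((γ−1)/γ) = 647.2 K; V₃ = V₂·(P₂/P₃)^(1/γ) = 0.01643 m³.

V₃ ≈ 0.0164 m³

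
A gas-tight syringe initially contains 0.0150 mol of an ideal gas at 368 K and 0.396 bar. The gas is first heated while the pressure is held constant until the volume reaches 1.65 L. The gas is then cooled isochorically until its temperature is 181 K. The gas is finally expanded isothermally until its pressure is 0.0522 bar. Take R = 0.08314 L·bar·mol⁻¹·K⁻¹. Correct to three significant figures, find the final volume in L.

V₄ ≈ 4.32 L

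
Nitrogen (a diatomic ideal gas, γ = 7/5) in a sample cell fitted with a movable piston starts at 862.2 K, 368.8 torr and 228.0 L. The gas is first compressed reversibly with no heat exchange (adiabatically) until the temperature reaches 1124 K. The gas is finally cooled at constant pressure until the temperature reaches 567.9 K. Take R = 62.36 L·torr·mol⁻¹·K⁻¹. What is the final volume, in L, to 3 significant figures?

Reversible adiabatic, γ = 7/5: P₂ = P₁·(T₂/T₁)^(γ/(γ−1)) = 932.9 torr; V₂ = V₁·(T₁/T₂)^(1/(γ−1)) = 117.5 L.
P constant ⇒ V ∝ T: P₃ = P₂; V₃ = V₂·(T₃/T₂) = 59.37 L.

V₃ ≈ 59.4 L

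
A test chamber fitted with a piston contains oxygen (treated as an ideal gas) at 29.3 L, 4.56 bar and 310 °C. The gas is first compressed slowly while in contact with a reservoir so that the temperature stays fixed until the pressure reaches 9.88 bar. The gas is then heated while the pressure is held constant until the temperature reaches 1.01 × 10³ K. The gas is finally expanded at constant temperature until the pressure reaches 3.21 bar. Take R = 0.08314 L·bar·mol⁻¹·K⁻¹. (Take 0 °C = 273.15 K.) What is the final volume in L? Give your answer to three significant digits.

V₄ ≈ 72.1 L

Convert: T₁ = 583.1 K.
T constant ⇒ Boyle's law P V = const: T₂ = T₁; V₂ = V₁·(P₁/P₂) = 13.52 L.
Isobaric, so V/T is constant: P₃ = P₂; V₃ = V₂·(T₃/T₂) = 23.42 L.
T constant ⇒ Boyle's law P V = const: T₄ = T₃; V₄ = V₃·(P₃/P₄) = 72.09 L.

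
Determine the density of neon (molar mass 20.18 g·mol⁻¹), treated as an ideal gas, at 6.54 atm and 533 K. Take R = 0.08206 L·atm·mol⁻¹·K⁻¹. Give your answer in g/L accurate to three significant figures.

ρ = PM/(RT) = (6.54 × 20.18) / (0.08206 × 533.0)

ρ ≈ 3.02 g/L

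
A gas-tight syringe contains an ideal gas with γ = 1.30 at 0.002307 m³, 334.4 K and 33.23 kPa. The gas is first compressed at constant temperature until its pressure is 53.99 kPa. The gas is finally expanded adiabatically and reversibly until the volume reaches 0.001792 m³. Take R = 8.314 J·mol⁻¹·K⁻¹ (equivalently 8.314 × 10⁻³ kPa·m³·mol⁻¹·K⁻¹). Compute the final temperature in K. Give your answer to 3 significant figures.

T₃ ≈ 312 K

T constant ⇒ Boyle's law P V = const: T₂ = T₁; V₂ = V₁·(P₁/P₂) = 0.001420 m³.
Reversible adiabatic, γ = 1.30: T₃ = T₂·(V₂/V₃)^(γ−1) = 311.8 K; P₃ = P₂·(V₂/V₃)^γ = 39.89 kPa.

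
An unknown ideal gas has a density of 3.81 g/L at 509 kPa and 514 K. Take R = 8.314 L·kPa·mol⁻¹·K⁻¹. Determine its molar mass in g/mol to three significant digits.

ρ = PM/(RT) ⇒ M = ρRT/P = (3.81 × 8.314 × 514.0) / 509

M ≈ 32.0 g/mol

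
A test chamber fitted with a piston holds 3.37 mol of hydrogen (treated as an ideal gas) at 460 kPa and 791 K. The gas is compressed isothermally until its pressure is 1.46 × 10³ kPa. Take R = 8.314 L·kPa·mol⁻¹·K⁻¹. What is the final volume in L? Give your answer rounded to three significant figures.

V₂ ≈ 15.2 L

From PV = nRT: V₁ = nRT₁/P₁ = 48.18 L.
T constant ⇒ Boyle's law P V = const: T₂ = T₁; V₂ = V₁·(P₁/P₂) = 15.18 L.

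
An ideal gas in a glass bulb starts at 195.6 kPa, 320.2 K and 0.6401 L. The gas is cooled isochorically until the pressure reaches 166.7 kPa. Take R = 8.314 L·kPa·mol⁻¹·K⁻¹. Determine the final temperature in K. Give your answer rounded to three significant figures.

T₂ ≈ 273 K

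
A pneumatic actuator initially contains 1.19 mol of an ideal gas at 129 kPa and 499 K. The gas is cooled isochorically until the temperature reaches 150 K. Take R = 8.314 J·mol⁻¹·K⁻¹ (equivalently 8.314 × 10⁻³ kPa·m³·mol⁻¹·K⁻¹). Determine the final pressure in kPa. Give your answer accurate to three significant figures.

P₂ ≈ 38.8 kPa

From PV = nRT: V₁ = nRT₁/P₁ = 0.03827 m³.
Isochoric, so P/T is constant: V₂ = V₁; P₂ = P₁·(T₂/T₁) = 38.78 kPa.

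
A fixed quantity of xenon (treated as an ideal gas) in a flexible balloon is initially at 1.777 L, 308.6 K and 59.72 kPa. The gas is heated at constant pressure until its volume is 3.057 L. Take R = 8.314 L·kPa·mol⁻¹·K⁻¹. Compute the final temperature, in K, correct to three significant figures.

T₂ ≈ 531 K

Isobaric, so V/T is constant: P₂ = P₁; T₂ = T₁·(V₂/V₁) = 530.9 K.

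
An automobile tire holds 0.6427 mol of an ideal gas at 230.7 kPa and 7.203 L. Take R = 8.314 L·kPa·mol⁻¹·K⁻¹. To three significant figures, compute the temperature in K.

T ≈ 311 K

PV = nRT ⇒ T = PV/(nR) = (230.7 × 7.203) / (0.6427 × 8.314)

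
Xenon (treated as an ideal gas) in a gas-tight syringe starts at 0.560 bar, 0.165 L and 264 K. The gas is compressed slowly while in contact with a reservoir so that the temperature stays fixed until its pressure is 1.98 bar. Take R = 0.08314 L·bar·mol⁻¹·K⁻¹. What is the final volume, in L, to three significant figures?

Isothermal, so P V is constant: T₂ = T₁; V₂ = V₁·(P₁/P₂) = 0.04667 L.

V₂ ≈ 0.0467 L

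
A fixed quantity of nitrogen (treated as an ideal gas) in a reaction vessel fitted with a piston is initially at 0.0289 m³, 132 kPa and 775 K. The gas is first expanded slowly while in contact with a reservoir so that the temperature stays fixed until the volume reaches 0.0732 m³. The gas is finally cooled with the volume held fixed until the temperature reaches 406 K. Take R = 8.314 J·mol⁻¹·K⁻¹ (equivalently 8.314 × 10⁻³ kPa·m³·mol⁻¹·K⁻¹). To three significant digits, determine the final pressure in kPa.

T constant ⇒ Boyle's law P V = const: T₂ = T₁; P₂ = P₁·(V₁/V₂) = 52.11 kPa.
Isochoric, so P/T is constant: V₃ = V₂; P₃ = P₂·(T₃/T₂) = 27.30 kPa.

P₃ ≈ 27.3 kPa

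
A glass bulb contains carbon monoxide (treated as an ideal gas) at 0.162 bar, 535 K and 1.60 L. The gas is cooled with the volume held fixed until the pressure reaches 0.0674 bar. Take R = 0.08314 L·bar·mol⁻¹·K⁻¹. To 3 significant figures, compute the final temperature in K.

V constant ⇒ P ∝ T: V₂ = V₁; T₂ = T₁·(P₂/P₁) = 222.6 K.

T₂ ≈ 223 K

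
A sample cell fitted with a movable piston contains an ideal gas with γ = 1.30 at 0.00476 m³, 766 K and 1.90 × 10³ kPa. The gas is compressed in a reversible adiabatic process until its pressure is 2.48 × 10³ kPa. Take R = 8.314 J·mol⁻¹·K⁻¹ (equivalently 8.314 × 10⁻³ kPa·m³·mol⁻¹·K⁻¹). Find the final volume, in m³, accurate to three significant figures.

Adiabatic (γ = 1.30), T V^(γ−1) and P V^γ constant: T₂ = T₁·(P₂/P₁)^((γ−1)/γ) = 814.6 K; V₂ = V₁·(P₁/P₂)^(1/γ) = 0.003878 m³.

V₂ ≈ 0.00388 m³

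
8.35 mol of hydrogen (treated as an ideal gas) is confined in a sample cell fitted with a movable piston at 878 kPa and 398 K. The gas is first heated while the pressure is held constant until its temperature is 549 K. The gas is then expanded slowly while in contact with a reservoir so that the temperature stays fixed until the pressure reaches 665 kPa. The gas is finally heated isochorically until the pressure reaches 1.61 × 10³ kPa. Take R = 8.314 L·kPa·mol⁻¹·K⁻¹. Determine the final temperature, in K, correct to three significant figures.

From PV = nRT: V₁ = nRT₁/P₁ = 31.47 L.
P constant ⇒ V ∝ T: P₂ = P₁; V₂ = V₁·(T₂/T₁) = 43.41 L.
Isothermal, so P V is constant: T₃ = T₂; V₃ = V₂·(P₂/P₃) = 57.31 L.
V constant ⇒ P ∝ T: V₄ = V₃; T₄ = T₃·(P₄/P₃) = 1329 K.

T₄ ≈ 1.33e+03 K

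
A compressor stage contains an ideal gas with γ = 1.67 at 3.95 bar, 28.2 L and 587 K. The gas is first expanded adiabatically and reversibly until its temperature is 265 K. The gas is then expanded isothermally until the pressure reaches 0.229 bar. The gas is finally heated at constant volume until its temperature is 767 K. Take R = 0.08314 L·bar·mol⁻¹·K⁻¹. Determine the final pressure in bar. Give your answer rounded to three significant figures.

Reversible adiabatic, γ = 1.67: P₂ = P₁·(T₂/T₁)^(γ/(γ−1)) = 0.5441 bar; V₂ = V₁·(T₁/T₂)^(1/(γ−1)) = 92.42 L.
Isothermal, so P V is constant: T₃ = T₂; V₃ = V₂·(P₂/P₃) = 219.6 L.
V constant ⇒ P ∝ T: V₄ = V₃; P₄ = P₃·(T₄/T₃) = 0.6628 bar.

P₄ ≈ 0.663 bar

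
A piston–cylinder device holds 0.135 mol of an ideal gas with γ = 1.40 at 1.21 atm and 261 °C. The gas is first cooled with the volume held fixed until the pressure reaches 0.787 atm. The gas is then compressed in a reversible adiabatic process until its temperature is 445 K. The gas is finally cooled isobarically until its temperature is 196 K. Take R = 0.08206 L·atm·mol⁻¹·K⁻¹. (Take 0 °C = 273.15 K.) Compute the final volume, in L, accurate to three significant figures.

V₄ ≈ 1.16 L

Convert: T₁ = 534.1 K.
From PV = nRT: V₁ = nRT₁/P₁ = 4.890 L.
V constant ⇒ P ∝ T: V₂ = V₁; T₂ = T₁·(P₂/P₁) = 347.4 K.
Adiabatic (γ = 1.40), T V^(γ−1) and P V^γ constant: P₃ = P₂·(T₃/T₂)^(γ/(γ−1)) = 1.872 atm; V₃ = V₂·(T₂/T₃)^(1/(γ−1)) = 2.634 L.
P constant ⇒ V ∝ T: P₄ = P₃; V₄ = V₃·(T₄/T₃) = 1.160 L.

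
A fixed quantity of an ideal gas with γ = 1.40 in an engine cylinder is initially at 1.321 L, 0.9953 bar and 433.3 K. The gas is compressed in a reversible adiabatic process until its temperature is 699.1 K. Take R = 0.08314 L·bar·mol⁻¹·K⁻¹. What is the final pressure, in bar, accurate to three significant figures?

P₂ ≈ 5.31 bar

Adiabatic (γ = 1.40), T V^(γ−1) and P V^γ constant: P₂ = P₁·(T₂/T₁)^(γ/(γ−1)) = 5.310 bar; V₂ = V₁·(T₁/T₂)^(1/(γ−1)) = 0.3995 L.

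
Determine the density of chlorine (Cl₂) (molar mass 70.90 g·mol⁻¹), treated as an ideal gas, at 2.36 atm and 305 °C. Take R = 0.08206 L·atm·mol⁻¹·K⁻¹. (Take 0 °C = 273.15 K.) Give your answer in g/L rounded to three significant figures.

ρ = PM/(RT) = (2.36 × 70.90) / (0.08206 × 578.1)

ρ ≈ 3.53 g/L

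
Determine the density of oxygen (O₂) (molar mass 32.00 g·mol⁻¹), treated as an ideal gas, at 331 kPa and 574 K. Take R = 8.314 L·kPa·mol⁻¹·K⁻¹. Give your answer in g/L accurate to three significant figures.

ρ ≈ 2.22 g/L

ρ = PM/(RT) = (331 × 32.00) / (8.314 × 574.0)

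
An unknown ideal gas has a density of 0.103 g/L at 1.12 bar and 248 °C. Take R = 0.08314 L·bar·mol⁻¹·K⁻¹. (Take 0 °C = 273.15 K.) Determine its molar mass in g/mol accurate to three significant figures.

ρ = PM/(RT) ⇒ M = ρRT/P = (0.103 × 0.08314 × 521.1) / 1.12

M ≈ 3.98 g/mol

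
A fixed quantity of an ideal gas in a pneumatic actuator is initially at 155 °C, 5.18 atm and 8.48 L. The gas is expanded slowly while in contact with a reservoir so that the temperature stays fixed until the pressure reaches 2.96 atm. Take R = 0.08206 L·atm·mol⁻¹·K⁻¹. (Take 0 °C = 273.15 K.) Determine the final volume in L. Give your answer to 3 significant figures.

Convert: T₁ = 428.1 K.
Isothermal, so P V is constant: T₂ = T₁; V₂ = V₁·(P₁/P₂) = 14.84 L.

V₂ ≈ 14.8 L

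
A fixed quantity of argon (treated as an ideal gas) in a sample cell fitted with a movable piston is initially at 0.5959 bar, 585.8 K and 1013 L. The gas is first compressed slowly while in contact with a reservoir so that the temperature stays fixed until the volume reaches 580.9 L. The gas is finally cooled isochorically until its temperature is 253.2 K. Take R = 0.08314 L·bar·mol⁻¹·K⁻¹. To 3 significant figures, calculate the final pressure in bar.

Isothermal, so P V is constant: T₂ = T₁; P₂ = P₁·(V₁/V₂) = 1.039 bar.
Isochoric, so P/T is constant: V₃ = V₂; P₃ = P₂·(T₃/T₂) = 0.4492 bar.

P₃ ≈ 0.449 bar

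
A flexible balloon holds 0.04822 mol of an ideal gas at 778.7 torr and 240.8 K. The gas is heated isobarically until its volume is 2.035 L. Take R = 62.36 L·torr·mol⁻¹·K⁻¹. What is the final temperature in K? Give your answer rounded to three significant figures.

From PV = nRT: V₁ = nRT₁/P₁ = 0.9299 L.
Isobaric, so V/T is constant: P₂ = P₁; T₂ = T₁·(V₂/V₁) = 527.0 K.

T₂ ≈ 527 K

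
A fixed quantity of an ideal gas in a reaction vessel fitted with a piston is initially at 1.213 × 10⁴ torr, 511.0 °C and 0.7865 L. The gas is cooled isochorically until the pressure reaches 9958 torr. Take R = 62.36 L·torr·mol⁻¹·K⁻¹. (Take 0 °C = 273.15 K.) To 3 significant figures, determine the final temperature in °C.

Convert: T₁ = 784.1 K.
Isochoric, so P/T is constant: V₂ = V₁; T₂ = T₁·(P₂/P₁) = 643.7 K.

T₂ ≈ 371 °C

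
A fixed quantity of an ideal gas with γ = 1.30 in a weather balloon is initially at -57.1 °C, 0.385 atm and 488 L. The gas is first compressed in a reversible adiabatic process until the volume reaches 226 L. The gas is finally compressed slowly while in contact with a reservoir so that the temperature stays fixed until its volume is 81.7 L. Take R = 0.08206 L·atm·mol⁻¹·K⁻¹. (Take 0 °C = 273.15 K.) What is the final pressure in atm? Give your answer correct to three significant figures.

P₃ ≈ 2.90 atm

Convert: T₁ = 216.0 K.
Adiabatic (γ = 1.30), T V^(γ−1) and P V^γ constant: T₂ = T₁·(V₁/V₂)^(γ−1) = 272.2 K; P₂ = P₁·(V₁/V₂)^γ = 1.047 atm.
Isothermal, so P V is constant: T₃ = T₂; P₃ = P₂·(V₂/V₃) = 2.897 atm.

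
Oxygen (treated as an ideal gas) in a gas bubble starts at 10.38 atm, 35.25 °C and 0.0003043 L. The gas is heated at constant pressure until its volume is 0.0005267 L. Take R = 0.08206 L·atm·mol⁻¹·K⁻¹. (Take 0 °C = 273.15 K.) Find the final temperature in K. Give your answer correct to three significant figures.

Convert: T₁ = 308.4 K.
Isobaric, so V/T is constant: P₂ = P₁; T₂ = T₁·(V₂/V₁) = 533.8 K.

T₂ ≈ 534 K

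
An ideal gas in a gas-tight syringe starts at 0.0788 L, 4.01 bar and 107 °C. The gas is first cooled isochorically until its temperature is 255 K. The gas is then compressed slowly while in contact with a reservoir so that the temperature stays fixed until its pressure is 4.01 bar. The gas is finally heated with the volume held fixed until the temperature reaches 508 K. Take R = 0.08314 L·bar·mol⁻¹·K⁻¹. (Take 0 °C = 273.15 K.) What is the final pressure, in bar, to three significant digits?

Convert: T₁ = 380.1 K.
Isochoric, so P/T is constant: V₂ = V₁; P₂ = P₁·(T₂/T₁) = 2.690 bar.
Isothermal, so P V is constant: T₃ = T₂; V₃ = V₂·(P₂/P₃) = 0.05286 L.
V constant ⇒ P ∝ T: V₄ = V₃; P₄ = P₃·(T₄/T₃) = 7.989 bar.

P₄ ≈ 7.99 bar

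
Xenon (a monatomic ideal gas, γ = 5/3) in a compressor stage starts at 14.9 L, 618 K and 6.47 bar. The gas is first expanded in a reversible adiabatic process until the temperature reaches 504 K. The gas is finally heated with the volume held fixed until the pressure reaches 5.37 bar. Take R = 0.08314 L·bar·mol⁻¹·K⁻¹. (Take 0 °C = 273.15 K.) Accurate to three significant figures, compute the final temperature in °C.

T₃ ≈ 423 °C

Reversible adiabatic, γ = 5/3: P₂ = P₁·(T₂/T₁)^(γ/(γ−1)) = 3.886 bar; V₂ = V₁·(T₁/T₂)^(1/(γ−1)) = 20.23 L.
Isochoric, so P/T is constant: V₃ = V₂; T₃ = T₂·(P₃/P₂) = 696.5 K.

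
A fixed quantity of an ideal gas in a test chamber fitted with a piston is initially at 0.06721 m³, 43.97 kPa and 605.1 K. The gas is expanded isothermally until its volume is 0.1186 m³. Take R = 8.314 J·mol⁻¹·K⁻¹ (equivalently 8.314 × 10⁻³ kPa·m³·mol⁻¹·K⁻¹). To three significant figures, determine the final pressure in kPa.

P₂ ≈ 24.9 kPa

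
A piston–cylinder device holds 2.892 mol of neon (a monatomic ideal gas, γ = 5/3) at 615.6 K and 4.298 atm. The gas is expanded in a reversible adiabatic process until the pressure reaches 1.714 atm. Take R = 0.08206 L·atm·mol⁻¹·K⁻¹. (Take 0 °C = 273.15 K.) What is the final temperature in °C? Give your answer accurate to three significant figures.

T₂ ≈ 153 °C

From PV = nRT: V₁ = nRT₁/P₁ = 33.99 L.
Reversible adiabatic, γ = 5/3: T₂ = T₁·(P₂/P₁)^((γ−1)/γ) = 426.2 K; V₂ = V₁·(P₁/P₂)^(1/γ) = 59.01 L.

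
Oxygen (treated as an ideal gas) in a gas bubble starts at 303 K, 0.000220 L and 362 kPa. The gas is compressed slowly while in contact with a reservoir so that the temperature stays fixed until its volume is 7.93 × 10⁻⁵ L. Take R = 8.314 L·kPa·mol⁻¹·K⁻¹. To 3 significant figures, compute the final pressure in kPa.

P₂ ≈ 1.00e+03 kPa

Isothermal, so P V is constant: T₂ = T₁; P₂ = P₁·(V₁/V₂) = 1004 kPa.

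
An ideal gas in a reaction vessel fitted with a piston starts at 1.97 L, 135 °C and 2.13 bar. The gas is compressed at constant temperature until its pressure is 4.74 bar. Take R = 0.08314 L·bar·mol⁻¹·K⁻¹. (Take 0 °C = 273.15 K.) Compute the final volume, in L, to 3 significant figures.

Convert: T₁ = 408.1 K.
T constant ⇒ Boyle's law P V = const: T₂ = T₁; V₂ = V₁·(P₁/P₂) = 0.8853 L.

V₂ ≈ 0.885 L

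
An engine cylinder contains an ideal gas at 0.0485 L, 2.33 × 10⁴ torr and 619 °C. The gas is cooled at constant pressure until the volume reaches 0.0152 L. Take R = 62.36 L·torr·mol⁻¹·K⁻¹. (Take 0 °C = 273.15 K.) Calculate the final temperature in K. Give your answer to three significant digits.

T₂ ≈ 280 K

Convert: T₁ = 892.1 K.
Isobaric, so V/T is constant: P₂ = P₁; T₂ = T₁·(V₂/V₁) = 279.6 K.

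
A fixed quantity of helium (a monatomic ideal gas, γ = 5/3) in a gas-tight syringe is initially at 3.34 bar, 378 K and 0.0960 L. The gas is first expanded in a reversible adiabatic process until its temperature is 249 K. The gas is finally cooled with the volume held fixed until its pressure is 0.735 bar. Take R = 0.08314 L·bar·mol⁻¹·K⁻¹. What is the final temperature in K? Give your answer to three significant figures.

Adiabatic (γ = 5/3), T V^(γ−1) and P V^γ constant: P₂ = P₁·(T₂/T₁)^(γ/(γ−1)) = 1.176 bar; V₂ = V₁·(T₁/T₂)^(1/(γ−1)) = 0.1796 L.
V constant ⇒ P ∝ T: V₃ = V₂; T₃ = T₂·(P₃/P₂) = 155.6 K.

T₃ ≈ 156 K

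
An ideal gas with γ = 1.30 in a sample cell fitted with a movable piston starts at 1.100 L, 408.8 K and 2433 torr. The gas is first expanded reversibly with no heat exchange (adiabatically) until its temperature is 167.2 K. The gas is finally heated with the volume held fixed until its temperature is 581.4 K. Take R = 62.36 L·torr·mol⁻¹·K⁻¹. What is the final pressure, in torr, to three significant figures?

P₃ ≈ 176 torr

Adiabatic (γ = 1.30), T V^(γ−1) and P V^γ constant: P₂ = P₁·(T₂/T₁)^(γ/(γ−1)) = 50.54 torr; V₂ = V₁·(T₁/T₂)^(1/(γ−1)) = 21.66 L.
V constant ⇒ P ∝ T: V₃ = V₂; P₃ = P₂·(T₃/T₂) = 175.7 torr.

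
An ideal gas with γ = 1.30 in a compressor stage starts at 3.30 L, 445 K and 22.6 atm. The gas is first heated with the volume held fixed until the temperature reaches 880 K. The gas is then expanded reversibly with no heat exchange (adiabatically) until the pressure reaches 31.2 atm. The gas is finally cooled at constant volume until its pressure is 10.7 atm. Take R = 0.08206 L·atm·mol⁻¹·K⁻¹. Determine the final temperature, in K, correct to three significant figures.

Isochoric, so P/T is constant: V₂ = V₁; P₂ = P₁·(T₂/T₁) = 44.69 atm.
Reversible adiabatic, γ = 1.30: T₃ = T₂·(P₃/P₂)^((γ−1)/γ) = 810.0 K; V₃ = V₂·(P₂/P₃)^(1/γ) = 4.351 L.
Isochoric, so P/T is constant: V₄ = V₃; T₄ = T₃·(P₄/P₃) = 277.8 K.

T₄ ≈ 278 K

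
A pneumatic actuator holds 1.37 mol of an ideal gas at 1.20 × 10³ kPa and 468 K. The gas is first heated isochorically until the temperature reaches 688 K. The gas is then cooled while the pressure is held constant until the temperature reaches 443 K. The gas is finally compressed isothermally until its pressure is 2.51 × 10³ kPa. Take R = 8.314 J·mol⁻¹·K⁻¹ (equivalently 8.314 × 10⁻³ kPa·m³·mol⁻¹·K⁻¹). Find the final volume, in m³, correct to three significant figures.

V₄ ≈ 0.00201 m³

From PV = nRT: V₁ = nRT₁/P₁ = 0.004442 m³.
V constant ⇒ P ∝ T: V₂ = V₁; P₂ = P₁·(T₂/T₁) = 1764 kPa.
P constant ⇒ V ∝ T: P₃ = P₂; V₃ = V₂·(T₃/T₂) = 0.002860 m³.
T constant ⇒ Boyle's law P V = const: T₄ = T₃; V₄ = V₃·(P₃/P₄) = 0.002010 m³.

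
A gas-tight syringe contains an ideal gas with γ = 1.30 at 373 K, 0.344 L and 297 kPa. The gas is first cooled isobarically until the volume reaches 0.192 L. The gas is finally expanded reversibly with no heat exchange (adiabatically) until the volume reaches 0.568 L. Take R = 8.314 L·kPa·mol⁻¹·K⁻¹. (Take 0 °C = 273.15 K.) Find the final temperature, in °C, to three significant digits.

P constant ⇒ V ∝ T: P₂ = P₁; T₂ = T₁·(V₂/V₁) = 208.2 K.
Adiabatic (γ = 1.30), T V^(γ−1) and P V^γ constant: T₃ = T₂·(V₂/V₃)^(γ−1) = 150.4 K; P₃ = P₂·(V₂/V₃)^γ = 72.51 kPa.

T₃ ≈ -123 °C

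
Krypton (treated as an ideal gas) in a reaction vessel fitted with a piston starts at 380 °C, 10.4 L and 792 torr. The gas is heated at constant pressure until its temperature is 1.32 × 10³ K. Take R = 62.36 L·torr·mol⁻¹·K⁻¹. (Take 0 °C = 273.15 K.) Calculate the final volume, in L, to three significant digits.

V₂ ≈ 21.0 L

Convert: T₁ = 653.1 K.
P constant ⇒ V ∝ T: P₂ = P₁; V₂ = V₁·(T₂/T₁) = 21.02 L.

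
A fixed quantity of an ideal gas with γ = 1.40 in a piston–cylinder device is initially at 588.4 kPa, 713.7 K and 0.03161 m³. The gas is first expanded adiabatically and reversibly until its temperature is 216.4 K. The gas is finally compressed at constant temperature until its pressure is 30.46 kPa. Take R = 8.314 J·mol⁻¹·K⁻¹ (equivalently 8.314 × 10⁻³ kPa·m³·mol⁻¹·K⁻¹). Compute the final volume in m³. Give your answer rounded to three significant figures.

V₃ ≈ 0.185 m³

Reversible adiabatic, γ = 1.40: P₂ = P₁·(T₂/T₁)^(γ/(γ−1)) = 9.032 kPa; V₂ = V₁·(T₁/T₂)^(1/(γ−1)) = 0.6244 m³.
T constant ⇒ Boyle's law P V = const: T₃ = T₂; V₃ = V₂·(P₂/P₃) = 0.1851 m³.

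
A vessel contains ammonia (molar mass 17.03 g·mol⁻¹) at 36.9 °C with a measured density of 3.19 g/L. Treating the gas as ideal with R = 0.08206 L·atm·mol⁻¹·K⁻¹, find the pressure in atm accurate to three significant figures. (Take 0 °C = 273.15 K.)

ρ = PM/(RT) ⇒ P = ρRT/M = (3.19 × 0.08206 × 310.0) / 17.03

P ≈ 4.77 atm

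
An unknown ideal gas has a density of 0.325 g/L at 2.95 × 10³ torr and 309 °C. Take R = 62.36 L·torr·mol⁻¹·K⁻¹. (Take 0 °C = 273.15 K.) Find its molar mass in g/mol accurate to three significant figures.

ρ = PM/(RT) ⇒ M = ρRT/P = (0.325 × 62.36 × 582.1) / 2.95e+03

M ≈ 4.00 g/mol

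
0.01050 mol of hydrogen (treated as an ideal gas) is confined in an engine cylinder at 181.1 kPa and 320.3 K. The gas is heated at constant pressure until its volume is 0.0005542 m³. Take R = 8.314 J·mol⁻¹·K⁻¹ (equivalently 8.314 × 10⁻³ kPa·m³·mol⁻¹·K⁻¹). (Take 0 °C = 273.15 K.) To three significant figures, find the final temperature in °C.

T₂ ≈ 877 °C

From PV = nRT: V₁ = nRT₁/P₁ = 0.0001544 m³.
Isobaric, so V/T is constant: P₂ = P₁; T₂ = T₁·(V₂/V₁) = 1150 K.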